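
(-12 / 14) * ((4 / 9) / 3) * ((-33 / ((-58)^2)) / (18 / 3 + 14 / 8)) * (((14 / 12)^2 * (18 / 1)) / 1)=308 / 78213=0.00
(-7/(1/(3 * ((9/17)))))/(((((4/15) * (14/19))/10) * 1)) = -38475/68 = -565.81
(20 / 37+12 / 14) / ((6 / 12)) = 2.80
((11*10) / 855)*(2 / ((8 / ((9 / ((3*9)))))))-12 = -12301 / 1026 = -11.99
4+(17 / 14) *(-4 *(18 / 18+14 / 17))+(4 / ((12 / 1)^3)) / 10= -146873 / 30240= -4.86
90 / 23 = 3.91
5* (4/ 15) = 4/ 3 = 1.33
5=5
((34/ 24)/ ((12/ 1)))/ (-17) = -0.01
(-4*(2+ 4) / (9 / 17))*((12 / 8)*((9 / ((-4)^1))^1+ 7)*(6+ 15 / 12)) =-9367 / 4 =-2341.75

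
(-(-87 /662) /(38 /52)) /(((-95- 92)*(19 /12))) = -13572 /22344817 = -0.00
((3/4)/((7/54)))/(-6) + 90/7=333/28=11.89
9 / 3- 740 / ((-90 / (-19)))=-1379 / 9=-153.22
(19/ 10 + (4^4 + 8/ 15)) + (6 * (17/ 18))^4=1044541/ 810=1289.56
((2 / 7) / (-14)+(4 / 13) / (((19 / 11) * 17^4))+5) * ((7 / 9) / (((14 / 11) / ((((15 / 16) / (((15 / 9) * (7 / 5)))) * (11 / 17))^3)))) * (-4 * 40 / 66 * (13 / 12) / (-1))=4710784597385625 / 33544877943067904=0.14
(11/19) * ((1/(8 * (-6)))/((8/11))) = -121/7296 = -0.02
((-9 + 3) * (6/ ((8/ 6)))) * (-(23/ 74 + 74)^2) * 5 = 4082265135/ 5476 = 745483.04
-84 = -84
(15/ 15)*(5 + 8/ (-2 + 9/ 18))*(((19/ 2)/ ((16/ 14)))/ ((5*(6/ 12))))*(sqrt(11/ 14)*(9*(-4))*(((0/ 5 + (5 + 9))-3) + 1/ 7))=2223*sqrt(154)/ 70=394.10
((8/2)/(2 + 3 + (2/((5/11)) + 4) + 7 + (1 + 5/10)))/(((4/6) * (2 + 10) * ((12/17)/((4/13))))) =85/8541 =0.01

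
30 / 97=0.31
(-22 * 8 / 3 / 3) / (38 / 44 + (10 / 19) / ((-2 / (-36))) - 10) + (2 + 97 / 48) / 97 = -114095897 / 1969488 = -57.93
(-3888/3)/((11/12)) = -15552/11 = -1413.82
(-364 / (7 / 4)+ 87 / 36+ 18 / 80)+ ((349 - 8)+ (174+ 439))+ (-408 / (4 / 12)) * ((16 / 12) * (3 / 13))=580361 / 1560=372.03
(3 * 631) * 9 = 17037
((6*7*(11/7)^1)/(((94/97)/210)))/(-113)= -672210/5311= -126.57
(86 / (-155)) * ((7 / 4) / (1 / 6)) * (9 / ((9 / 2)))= -1806 / 155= -11.65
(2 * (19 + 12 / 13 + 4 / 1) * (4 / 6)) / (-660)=-0.05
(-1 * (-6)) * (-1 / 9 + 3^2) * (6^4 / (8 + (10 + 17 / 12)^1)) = 829440 / 233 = 3559.83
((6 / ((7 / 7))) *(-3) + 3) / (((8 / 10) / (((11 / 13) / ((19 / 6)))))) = -2475 / 494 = -5.01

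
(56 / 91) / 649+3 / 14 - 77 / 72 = -3632315 / 4252248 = -0.85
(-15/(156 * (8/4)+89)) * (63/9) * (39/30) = -273/802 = -0.34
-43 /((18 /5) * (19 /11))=-2365 /342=-6.92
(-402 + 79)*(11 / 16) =-3553 / 16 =-222.06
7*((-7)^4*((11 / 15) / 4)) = 3081.28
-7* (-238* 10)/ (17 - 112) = -3332/ 19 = -175.37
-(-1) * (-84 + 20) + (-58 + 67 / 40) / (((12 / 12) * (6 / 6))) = -4813 / 40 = -120.32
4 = 4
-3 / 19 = -0.16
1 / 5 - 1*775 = -3874 / 5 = -774.80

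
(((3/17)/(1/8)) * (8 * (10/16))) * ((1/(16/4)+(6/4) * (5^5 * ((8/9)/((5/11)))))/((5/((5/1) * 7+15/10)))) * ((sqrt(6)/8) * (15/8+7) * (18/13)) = 5131309941 * sqrt(6)/7072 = 1777303.60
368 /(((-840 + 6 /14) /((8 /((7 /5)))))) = -14720 /5877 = -2.50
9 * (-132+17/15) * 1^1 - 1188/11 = -6429/5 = -1285.80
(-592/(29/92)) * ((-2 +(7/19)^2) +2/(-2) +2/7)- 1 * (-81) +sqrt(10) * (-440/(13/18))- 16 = 359650819/73283- 7920 * sqrt(10)/13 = 2981.14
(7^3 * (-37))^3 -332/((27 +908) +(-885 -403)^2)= -3392844556133960441/1659879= -2044031255371.00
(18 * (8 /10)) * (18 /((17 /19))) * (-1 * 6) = -147744 /85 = -1738.16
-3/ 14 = -0.21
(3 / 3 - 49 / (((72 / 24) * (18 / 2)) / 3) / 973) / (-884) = -311 / 276471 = -0.00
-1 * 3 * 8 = -24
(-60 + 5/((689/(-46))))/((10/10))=-41570/689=-60.33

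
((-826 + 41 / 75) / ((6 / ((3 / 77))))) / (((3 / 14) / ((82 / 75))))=-5076538 / 185625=-27.35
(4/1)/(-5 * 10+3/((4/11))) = -16/167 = -0.10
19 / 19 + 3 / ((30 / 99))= 109 / 10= 10.90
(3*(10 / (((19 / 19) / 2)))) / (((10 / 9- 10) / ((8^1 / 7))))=-54 / 7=-7.71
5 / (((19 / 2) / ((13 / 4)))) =65 / 38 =1.71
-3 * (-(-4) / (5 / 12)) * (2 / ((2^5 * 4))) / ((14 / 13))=-117 / 280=-0.42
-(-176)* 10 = 1760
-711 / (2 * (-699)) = 237 / 466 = 0.51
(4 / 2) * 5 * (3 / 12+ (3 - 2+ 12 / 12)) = 45 / 2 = 22.50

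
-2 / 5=-0.40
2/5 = 0.40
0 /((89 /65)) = 0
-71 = -71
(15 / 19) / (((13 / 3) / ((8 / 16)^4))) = 45 / 3952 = 0.01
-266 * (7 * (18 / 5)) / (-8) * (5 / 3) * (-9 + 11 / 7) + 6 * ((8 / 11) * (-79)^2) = 185454 / 11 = 16859.45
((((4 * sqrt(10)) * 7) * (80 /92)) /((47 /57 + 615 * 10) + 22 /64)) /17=0.00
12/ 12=1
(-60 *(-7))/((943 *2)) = 0.22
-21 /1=-21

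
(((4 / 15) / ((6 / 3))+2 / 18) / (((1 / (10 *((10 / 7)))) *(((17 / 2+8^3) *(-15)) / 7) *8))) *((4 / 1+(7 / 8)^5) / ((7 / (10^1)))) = -301235 / 119390208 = -0.00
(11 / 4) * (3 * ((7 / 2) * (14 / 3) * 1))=539 / 4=134.75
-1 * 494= -494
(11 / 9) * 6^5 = 9504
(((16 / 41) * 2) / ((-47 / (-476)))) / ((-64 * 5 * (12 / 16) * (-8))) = 119 / 28905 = 0.00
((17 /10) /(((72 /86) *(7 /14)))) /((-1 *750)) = -731 /135000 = -0.01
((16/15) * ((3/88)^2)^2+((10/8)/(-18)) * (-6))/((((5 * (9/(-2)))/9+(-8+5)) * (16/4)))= -23425681/1236871680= -0.02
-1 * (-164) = 164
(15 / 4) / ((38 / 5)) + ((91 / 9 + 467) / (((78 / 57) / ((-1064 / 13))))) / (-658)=476602261 / 10866024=43.86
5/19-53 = -1002/19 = -52.74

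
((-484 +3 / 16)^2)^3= 215170339320767211940441 / 16777216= 12825151641414595.36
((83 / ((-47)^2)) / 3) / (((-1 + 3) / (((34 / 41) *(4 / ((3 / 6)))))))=11288 / 271707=0.04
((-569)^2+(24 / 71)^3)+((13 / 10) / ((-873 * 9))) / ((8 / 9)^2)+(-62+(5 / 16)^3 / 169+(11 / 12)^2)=350064832437958243999 / 1081448759439360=323699.88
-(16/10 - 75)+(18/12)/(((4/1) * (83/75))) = 244813/3320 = 73.74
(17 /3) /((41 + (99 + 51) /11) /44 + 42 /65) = 534820 /178179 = 3.00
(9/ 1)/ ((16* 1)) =9/ 16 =0.56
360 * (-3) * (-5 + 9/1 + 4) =-8640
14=14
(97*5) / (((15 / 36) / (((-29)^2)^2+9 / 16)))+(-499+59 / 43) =141603341473 / 172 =823275241.12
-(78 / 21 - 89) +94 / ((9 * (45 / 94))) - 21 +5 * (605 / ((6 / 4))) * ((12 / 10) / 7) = 174886 / 405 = 431.82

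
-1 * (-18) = 18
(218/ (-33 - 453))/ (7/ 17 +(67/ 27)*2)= -1853/ 22203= -0.08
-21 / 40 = -0.52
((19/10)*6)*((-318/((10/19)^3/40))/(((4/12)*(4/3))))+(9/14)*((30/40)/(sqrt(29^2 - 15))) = -559468053/250+27*sqrt(826)/46256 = -2237872.20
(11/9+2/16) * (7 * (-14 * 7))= -33271/36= -924.19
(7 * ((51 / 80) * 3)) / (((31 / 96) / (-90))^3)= -8634569932800 / 29791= -289838203.91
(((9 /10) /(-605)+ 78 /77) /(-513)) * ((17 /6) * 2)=-242743 /21725550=-0.01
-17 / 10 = -1.70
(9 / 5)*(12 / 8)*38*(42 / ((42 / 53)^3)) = 8485989 / 980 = 8659.17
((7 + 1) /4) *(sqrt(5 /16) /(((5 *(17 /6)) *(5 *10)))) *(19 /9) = 19 *sqrt(5) /12750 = 0.00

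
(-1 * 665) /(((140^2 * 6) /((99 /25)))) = -627 /28000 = -0.02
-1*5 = -5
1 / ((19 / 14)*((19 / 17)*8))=119 / 1444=0.08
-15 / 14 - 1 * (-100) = 1385 / 14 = 98.93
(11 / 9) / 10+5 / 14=151 / 315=0.48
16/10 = 8/5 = 1.60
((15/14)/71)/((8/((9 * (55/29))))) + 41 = 9462353/230608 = 41.03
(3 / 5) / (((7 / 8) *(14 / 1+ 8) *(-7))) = -12 / 2695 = -0.00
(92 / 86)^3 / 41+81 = 264140083 / 3259787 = 81.03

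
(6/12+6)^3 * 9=19773/8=2471.62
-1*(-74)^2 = -5476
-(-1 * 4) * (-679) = -2716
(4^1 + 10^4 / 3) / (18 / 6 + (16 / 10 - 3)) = 12515 / 6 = 2085.83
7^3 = 343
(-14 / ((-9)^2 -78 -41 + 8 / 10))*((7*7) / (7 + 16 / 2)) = 343 / 279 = 1.23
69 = 69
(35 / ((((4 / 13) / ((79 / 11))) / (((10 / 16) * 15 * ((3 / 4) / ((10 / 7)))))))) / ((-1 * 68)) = -11322675 / 191488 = -59.13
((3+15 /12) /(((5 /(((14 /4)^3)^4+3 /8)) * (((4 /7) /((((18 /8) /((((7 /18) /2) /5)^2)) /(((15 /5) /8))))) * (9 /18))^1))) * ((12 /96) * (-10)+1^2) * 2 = -285891818862735 /14336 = -19942230668.44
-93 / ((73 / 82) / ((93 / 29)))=-709218 / 2117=-335.01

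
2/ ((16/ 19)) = 19/ 8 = 2.38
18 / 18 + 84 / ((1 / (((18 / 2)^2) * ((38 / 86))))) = 129319 / 43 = 3007.42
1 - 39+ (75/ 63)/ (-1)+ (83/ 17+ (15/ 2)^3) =1106891/ 2856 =387.57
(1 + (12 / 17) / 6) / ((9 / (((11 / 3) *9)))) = 209 / 51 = 4.10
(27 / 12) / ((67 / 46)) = 1.54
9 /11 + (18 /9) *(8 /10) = 133 /55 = 2.42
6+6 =12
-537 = -537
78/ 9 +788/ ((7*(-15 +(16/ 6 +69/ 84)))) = -3226/ 2901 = -1.11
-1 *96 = -96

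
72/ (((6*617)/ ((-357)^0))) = 12/ 617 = 0.02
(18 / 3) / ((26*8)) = 0.03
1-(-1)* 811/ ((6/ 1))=817/ 6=136.17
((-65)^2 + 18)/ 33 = 4243/ 33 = 128.58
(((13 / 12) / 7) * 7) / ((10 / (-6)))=-13 / 20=-0.65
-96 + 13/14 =-95.07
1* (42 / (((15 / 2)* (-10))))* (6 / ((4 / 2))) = -1.68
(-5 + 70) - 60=5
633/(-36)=-211/12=-17.58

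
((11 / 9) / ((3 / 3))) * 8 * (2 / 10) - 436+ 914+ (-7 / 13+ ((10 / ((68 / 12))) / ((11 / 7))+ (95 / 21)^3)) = 64514567932 / 112567455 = 573.12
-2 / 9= -0.22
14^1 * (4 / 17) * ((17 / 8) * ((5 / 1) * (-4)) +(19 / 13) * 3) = -27748 / 221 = -125.56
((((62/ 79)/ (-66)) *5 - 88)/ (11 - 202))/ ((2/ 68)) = 7805414/ 497937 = 15.68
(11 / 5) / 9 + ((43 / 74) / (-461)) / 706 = 264927389 / 1083801780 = 0.24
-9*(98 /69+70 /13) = -18312 /299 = -61.24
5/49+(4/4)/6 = 79/294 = 0.27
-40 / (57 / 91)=-3640 / 57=-63.86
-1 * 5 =-5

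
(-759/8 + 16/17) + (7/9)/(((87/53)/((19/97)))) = -969315361/10329336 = -93.84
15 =15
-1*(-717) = 717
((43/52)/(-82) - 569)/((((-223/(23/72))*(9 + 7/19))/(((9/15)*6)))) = 0.31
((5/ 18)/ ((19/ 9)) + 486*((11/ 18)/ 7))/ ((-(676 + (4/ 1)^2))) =-11321/ 184072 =-0.06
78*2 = 156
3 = 3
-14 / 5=-2.80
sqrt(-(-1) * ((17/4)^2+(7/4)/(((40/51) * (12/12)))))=sqrt(32470)/40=4.50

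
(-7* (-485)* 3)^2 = 103734225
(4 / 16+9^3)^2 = 8508889 / 16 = 531805.56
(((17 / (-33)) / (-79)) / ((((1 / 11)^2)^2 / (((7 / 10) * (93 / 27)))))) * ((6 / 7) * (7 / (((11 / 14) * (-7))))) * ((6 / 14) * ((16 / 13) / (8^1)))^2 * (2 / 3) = -1020272 / 1401855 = -0.73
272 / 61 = 4.46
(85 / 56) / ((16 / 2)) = 85 / 448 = 0.19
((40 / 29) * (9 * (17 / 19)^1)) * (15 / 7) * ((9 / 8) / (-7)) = -103275 / 26999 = -3.83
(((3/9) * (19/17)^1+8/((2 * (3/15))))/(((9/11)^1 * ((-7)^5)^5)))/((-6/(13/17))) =148577/62786150635427508725982126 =0.00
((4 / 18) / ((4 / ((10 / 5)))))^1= 1 / 9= 0.11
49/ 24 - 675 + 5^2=-15551/ 24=-647.96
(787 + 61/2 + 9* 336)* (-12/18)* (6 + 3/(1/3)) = -38415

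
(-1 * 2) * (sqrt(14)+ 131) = -262 - 2 * sqrt(14) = -269.48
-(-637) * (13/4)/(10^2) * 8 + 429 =29731/50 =594.62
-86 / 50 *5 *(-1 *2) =86 / 5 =17.20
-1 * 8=-8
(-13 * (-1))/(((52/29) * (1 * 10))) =29/40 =0.72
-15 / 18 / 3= -5 / 18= -0.28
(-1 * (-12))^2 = 144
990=990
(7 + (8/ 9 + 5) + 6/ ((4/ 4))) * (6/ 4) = 28.33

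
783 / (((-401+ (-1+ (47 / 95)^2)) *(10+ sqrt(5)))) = -25650 / 125029+ 2565 *sqrt(5) / 125029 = -0.16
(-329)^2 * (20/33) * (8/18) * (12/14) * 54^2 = 801601920/11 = 72872901.82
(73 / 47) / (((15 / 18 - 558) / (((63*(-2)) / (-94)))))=-27594 / 7384687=-0.00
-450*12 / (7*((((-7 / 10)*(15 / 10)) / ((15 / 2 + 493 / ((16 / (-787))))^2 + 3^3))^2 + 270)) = -169750296978521517898567500 / 59412603942482531265201089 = -2.86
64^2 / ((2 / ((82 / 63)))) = 167936 / 63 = 2665.65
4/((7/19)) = 76/7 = 10.86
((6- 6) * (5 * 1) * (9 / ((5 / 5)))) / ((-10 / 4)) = 0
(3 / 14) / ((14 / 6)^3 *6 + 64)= 0.00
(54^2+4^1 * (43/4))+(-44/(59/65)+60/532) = 22839778/7847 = 2910.64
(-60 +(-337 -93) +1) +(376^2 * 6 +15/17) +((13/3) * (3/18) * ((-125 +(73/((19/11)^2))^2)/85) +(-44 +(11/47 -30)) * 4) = 3971015087899892/4685691555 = 847476.84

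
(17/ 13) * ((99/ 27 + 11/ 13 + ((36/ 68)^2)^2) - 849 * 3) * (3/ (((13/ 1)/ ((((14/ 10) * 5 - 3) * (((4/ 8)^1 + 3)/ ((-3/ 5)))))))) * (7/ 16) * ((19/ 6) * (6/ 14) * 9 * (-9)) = -74346590953845/ 86350888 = -860982.36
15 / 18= 0.83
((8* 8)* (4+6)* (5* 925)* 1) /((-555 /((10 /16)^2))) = -6250 /3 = -2083.33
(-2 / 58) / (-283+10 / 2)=1 / 8062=0.00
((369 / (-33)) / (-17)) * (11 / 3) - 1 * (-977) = 16650 / 17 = 979.41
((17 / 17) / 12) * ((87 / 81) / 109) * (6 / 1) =29 / 5886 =0.00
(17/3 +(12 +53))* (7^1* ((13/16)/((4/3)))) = 4823/16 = 301.44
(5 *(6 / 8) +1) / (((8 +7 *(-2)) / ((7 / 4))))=-133 / 96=-1.39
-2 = -2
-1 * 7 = -7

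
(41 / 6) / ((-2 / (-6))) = 41 / 2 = 20.50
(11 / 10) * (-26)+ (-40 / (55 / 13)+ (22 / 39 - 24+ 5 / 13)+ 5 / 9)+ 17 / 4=-1449169 / 25740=-56.30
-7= -7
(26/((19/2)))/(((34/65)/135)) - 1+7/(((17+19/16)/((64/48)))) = 199037675/281979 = 705.86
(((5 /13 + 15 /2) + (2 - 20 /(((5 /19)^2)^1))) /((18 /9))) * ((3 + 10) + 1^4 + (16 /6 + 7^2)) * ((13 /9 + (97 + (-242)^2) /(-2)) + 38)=3766080303497 /14040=268239337.86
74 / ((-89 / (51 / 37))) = -102 / 89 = -1.15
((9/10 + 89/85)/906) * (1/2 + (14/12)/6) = 1655/1108944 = 0.00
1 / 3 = 0.33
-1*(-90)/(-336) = -15/56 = -0.27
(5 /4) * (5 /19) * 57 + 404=422.75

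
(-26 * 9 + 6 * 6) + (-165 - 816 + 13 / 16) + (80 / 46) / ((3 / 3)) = -1176.45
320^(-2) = 1/102400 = 0.00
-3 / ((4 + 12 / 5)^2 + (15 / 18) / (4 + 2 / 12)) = -25 / 343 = -0.07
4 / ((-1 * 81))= -4 / 81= -0.05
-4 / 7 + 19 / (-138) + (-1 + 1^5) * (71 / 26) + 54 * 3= 161.29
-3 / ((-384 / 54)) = 27 / 64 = 0.42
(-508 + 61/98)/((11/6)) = -276.75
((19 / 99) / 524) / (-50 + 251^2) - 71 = -231860871377 / 3265646076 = -71.00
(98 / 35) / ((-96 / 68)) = -119 / 60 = -1.98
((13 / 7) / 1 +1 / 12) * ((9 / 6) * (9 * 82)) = 60147 / 28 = 2148.11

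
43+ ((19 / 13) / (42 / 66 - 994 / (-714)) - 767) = -10700197 / 14794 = -723.28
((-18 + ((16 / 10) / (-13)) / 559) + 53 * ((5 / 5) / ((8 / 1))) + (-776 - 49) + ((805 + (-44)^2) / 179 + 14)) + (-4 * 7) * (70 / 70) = -43449731471 / 52031720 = -835.06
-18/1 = -18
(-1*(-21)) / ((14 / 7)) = 21 / 2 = 10.50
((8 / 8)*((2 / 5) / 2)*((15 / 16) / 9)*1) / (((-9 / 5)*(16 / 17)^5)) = -7099285 / 452984832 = -0.02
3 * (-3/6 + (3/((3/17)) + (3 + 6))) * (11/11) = 76.50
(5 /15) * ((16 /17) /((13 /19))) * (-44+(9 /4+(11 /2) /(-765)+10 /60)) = -9672292 /507195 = -19.07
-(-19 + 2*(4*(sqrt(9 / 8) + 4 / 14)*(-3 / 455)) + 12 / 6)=18*sqrt(2) / 455 + 54193 / 3185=17.07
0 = 0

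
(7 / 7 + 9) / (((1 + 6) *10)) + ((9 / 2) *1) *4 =127 / 7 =18.14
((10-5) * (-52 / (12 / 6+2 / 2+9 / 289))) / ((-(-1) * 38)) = -18785 / 8322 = -2.26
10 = 10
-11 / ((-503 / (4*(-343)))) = -15092 / 503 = -30.00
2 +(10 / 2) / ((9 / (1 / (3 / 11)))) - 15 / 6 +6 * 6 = 2027 / 54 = 37.54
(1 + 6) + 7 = 14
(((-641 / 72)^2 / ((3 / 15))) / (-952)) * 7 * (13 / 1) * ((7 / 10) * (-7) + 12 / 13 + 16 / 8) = 105596417 / 1410048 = 74.89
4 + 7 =11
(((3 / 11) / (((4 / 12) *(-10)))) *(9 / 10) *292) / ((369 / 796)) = -522972 / 11275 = -46.38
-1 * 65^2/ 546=-325/ 42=-7.74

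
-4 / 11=-0.36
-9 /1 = -9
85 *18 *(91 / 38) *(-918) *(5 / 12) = -53255475 / 38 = -1401459.87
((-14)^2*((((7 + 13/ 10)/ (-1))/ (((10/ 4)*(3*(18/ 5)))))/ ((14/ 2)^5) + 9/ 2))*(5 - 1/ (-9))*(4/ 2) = 3757357648/ 416745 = 9015.96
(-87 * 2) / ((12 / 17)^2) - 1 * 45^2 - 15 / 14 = -399047 / 168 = -2375.28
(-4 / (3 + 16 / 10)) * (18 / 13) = -360 / 299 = -1.20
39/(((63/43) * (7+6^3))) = 559/4683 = 0.12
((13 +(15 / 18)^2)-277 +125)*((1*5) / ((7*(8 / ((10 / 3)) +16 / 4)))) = -124475 / 8064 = -15.44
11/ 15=0.73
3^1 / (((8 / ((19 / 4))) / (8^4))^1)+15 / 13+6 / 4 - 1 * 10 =189505 / 26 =7288.65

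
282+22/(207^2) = 12083440/42849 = 282.00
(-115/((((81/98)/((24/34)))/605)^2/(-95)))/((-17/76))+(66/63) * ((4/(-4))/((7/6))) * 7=-326900783511349388/25071039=-13038980295.61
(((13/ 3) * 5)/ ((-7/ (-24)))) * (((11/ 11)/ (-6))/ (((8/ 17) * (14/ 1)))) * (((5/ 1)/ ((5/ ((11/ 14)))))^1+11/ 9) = -279565/ 74088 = -3.77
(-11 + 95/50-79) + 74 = -141/10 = -14.10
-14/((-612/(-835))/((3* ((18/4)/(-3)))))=5845/68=85.96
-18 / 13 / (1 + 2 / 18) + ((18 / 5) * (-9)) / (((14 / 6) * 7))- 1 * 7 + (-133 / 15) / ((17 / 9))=-808057 / 54145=-14.92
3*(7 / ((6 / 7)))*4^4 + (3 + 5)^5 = 39040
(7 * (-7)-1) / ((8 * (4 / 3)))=-75 / 16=-4.69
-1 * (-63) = 63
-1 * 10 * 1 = -10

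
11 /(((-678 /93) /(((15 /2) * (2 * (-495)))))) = 2531925 /226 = 11203.21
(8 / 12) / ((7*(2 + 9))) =2 / 231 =0.01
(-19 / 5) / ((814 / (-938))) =4.38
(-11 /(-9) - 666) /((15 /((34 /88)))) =-101711 /5940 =-17.12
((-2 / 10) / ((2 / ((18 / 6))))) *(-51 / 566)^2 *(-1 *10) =7803 / 320356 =0.02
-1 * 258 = -258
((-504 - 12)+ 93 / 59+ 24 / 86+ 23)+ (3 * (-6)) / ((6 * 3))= -1248571 / 2537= -492.14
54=54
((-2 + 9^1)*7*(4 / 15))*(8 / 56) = 28 / 15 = 1.87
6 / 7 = 0.86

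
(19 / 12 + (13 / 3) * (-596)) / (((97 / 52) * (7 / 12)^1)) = -1610596 / 679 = -2372.01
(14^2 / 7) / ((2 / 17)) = 238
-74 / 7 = -10.57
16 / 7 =2.29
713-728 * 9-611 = -6450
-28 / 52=-7 / 13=-0.54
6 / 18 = 1 / 3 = 0.33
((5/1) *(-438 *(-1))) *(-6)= -13140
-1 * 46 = -46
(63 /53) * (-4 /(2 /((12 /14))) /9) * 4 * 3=-144 /53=-2.72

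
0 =0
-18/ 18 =-1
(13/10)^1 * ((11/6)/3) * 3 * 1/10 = 143/600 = 0.24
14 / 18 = 7 / 9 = 0.78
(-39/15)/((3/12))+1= -47/5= -9.40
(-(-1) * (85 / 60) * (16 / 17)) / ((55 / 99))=12 / 5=2.40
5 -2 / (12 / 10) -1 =7 / 3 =2.33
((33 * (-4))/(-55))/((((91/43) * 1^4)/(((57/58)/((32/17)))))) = 125001/211120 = 0.59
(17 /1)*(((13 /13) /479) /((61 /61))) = 17 /479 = 0.04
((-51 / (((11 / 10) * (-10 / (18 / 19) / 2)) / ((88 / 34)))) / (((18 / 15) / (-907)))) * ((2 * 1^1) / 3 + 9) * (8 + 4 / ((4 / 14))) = -3654732.63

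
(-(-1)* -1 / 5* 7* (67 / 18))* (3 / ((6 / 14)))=-36.48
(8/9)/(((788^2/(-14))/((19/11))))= -133/3842091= -0.00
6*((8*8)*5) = 1920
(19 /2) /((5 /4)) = 38 /5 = 7.60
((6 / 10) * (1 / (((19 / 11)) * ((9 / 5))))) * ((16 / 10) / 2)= 44 / 285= 0.15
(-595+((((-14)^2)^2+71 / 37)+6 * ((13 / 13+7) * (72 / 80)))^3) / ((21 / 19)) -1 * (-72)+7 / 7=6844386565601105309917 / 132964125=51475437946898.12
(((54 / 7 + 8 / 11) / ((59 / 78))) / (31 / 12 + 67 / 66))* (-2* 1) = -48672 / 7847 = -6.20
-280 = -280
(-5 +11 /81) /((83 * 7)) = -394 /47061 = -0.01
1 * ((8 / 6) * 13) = 52 / 3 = 17.33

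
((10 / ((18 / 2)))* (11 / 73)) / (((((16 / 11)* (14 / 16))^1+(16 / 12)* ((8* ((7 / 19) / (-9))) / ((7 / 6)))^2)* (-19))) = -34485 / 5391853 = -0.01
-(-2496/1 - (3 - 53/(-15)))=37538/15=2502.53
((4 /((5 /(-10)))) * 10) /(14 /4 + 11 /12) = -18.11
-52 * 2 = -104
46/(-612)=-23/306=-0.08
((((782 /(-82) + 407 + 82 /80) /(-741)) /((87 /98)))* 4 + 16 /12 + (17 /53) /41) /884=-378901201 /309591808110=-0.00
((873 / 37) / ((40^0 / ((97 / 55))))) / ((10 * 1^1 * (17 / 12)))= 508086 / 172975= 2.94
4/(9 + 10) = 4/19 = 0.21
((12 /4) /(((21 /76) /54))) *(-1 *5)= -2931.43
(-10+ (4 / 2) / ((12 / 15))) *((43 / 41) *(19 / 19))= -645 / 82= -7.87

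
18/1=18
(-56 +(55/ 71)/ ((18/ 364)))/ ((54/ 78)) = -335062/ 5751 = -58.26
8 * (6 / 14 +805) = 45104 / 7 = 6443.43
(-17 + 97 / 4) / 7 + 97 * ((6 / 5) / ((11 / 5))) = 16615 / 308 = 53.94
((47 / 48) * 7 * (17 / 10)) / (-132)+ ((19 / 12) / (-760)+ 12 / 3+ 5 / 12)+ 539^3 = 1984318913191 / 12672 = 156590823.33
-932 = -932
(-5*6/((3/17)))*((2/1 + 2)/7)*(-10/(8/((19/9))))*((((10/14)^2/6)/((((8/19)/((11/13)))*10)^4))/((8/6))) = 616293612803/23112661598208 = 0.03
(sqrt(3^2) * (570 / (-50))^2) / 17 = 9747 / 425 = 22.93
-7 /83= -0.08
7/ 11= 0.64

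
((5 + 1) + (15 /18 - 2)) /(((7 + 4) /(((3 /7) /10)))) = 0.02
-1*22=-22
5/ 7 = 0.71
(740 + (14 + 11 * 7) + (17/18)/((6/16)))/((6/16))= 2222.72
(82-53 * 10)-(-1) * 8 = -440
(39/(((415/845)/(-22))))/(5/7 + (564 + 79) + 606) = -169169/121014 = -1.40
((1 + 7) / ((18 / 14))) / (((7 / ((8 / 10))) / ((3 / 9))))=32 / 135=0.24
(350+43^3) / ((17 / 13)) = 1038141 / 17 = 61067.12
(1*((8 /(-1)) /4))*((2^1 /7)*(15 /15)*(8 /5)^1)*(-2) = 64 /35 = 1.83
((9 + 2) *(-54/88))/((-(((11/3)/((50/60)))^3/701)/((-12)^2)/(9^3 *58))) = 450152670375/1331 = 338206363.92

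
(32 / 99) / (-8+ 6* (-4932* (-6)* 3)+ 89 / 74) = 2368 / 3902188059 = 0.00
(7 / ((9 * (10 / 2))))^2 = 49 / 2025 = 0.02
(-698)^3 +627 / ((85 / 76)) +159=-28905752153 / 85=-340067672.39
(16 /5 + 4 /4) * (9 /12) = 3.15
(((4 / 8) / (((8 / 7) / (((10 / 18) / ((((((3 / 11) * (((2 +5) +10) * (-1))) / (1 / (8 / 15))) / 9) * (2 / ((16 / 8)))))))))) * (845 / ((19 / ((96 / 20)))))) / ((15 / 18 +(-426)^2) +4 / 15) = -697125 / 669909752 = -0.00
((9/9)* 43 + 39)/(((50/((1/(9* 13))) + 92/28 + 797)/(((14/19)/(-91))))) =-287/2874586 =-0.00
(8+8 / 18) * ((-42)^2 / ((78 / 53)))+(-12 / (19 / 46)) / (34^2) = 2167533922 / 214149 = 10121.62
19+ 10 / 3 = 67 / 3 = 22.33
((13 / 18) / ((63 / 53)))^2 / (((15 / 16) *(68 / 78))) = 12342746 / 27326565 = 0.45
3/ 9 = 1/ 3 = 0.33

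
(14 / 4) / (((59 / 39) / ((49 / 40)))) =13377 / 4720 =2.83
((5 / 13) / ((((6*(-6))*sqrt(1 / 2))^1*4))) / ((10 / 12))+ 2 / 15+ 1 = 17 / 15 - sqrt(2) / 312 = 1.13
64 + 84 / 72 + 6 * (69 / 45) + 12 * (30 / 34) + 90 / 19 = 869113 / 9690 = 89.69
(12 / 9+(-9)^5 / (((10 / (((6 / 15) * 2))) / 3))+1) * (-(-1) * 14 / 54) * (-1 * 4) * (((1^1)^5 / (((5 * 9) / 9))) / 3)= 29755796 / 30375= 979.61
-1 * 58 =-58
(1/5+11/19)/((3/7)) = 518/285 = 1.82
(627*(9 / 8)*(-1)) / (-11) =513 / 8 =64.12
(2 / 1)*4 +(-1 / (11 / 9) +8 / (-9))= 623 / 99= 6.29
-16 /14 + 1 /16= -121 /112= -1.08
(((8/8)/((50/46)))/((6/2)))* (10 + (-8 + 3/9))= 161/225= 0.72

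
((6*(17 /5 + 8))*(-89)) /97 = -30438 /485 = -62.76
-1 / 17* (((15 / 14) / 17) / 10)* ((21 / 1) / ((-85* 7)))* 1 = 9 / 687820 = 0.00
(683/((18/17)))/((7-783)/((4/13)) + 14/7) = -11611/45360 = -0.26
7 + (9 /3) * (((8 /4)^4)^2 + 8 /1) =799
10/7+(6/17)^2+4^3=132614/2023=65.55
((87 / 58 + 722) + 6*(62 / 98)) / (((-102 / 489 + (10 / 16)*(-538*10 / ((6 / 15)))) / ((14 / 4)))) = -11617825 / 38367077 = -0.30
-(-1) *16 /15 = 16 /15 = 1.07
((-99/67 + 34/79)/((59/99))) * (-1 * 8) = 4390056/312287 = 14.06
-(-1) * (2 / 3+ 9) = 29 / 3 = 9.67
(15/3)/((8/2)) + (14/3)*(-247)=-13817/12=-1151.42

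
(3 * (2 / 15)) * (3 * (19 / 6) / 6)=19 / 30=0.63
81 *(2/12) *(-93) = -2511/2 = -1255.50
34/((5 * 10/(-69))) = -1173/25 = -46.92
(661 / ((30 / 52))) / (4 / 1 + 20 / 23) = 197639 / 840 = 235.28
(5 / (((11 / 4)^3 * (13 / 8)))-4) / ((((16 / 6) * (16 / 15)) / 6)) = -2249505 / 276848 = -8.13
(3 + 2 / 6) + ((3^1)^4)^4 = 129140173 / 3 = 43046724.33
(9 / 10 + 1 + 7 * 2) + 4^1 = 199 / 10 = 19.90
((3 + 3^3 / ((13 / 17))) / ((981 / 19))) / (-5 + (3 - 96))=-1577 / 208299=-0.01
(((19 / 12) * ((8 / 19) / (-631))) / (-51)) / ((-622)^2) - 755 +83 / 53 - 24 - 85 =-853637104213201 / 989799963318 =-862.43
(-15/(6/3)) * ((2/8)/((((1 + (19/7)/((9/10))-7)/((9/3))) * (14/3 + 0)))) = 1215/3008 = 0.40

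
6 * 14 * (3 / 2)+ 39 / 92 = 11631 / 92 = 126.42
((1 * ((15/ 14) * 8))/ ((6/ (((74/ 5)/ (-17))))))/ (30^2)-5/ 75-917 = -24554497/ 26775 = -917.07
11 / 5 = 2.20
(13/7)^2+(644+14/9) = 286211/441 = 649.00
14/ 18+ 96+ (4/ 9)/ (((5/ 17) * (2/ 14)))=4831/ 45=107.36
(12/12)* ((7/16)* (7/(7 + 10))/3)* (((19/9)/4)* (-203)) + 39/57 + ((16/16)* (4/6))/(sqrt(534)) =-3208979/558144 + sqrt(534)/801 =-5.72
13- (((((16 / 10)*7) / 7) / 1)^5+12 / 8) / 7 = 493839 / 43750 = 11.29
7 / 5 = 1.40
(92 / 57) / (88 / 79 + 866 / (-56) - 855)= -203504 / 109611171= -0.00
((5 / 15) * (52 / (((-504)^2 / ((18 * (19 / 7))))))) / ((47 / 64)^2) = 126464 / 20457549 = 0.01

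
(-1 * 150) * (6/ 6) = -150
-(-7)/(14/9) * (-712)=-3204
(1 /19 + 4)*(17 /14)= 187 /38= 4.92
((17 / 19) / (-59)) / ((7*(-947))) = 17 / 7431109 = 0.00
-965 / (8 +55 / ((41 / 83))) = -39565 / 4893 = -8.09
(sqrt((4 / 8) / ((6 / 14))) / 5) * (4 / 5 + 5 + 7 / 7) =17 * sqrt(42) / 75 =1.47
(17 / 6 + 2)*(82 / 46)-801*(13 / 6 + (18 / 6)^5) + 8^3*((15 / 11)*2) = -147984902 / 759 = -194973.52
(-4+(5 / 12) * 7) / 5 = -13 / 60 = -0.22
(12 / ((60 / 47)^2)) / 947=2209 / 284100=0.01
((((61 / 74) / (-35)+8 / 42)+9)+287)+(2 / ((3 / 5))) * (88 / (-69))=156504773 / 536130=291.92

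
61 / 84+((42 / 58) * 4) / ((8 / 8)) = 8825 / 2436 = 3.62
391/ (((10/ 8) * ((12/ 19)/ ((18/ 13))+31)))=89148/ 8965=9.94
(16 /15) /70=8 /525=0.02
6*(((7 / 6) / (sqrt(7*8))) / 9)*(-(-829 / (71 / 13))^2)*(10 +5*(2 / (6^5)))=-4516248902165*sqrt(14) / 705578688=-23949.50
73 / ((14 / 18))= 657 / 7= 93.86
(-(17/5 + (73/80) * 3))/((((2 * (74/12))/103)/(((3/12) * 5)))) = -151719/2368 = -64.07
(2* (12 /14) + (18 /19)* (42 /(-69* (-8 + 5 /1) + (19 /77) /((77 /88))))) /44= 7081422 /163453675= 0.04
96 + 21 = 117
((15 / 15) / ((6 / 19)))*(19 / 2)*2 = 361 / 6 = 60.17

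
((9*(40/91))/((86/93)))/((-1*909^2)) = -620/119749539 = -0.00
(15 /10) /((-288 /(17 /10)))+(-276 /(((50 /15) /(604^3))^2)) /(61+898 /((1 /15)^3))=-11578290884675661657079 /29095785600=-397937042974.21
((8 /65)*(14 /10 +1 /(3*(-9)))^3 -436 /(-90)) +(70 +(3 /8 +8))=106869229381 /1279395000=83.53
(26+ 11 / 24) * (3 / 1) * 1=635 / 8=79.38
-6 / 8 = -3 / 4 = -0.75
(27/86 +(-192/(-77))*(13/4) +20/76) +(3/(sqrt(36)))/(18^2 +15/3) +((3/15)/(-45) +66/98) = 43548670364/4656838725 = 9.35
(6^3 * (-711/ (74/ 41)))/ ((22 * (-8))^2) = -787077/ 286528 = -2.75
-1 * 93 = -93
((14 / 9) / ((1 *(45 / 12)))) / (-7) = -8 / 135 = -0.06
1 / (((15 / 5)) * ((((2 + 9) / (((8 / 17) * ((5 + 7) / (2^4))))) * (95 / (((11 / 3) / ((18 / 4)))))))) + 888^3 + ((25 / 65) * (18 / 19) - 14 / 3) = 396934216730512 / 566865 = 700227067.70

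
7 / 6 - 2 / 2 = 1 / 6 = 0.17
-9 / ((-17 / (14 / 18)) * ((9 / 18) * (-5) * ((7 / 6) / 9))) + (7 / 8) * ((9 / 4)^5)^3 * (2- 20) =-1102547476223313363 / 365072220160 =-3020080.45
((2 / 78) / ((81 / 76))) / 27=76 / 85293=0.00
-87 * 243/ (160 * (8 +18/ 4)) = -21141/ 2000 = -10.57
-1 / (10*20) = -1 / 200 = -0.00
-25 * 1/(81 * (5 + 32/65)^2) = -105625/10323369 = -0.01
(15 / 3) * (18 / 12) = 7.50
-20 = -20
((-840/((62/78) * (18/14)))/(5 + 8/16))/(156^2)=-245/39897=-0.01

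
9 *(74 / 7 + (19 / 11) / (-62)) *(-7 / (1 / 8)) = -1812060 / 341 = -5313.96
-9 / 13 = -0.69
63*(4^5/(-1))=-64512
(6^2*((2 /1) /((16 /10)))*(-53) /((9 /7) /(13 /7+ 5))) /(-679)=12720 /679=18.73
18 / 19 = 0.95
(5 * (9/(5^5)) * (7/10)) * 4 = 126/3125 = 0.04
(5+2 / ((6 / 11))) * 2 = 52 / 3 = 17.33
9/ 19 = 0.47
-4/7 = -0.57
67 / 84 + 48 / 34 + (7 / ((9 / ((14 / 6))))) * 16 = 401579 / 12852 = 31.25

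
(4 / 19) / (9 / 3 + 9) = 1 / 57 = 0.02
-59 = -59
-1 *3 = -3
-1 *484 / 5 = -484 / 5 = -96.80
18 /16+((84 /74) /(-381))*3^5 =15075 /37592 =0.40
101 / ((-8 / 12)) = -303 / 2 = -151.50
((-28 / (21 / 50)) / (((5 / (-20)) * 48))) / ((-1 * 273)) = -50 / 2457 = -0.02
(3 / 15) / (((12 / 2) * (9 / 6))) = 1 / 45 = 0.02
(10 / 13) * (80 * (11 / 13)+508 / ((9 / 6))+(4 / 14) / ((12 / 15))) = 1110335 / 3549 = 312.86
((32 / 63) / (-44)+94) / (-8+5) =-65134 / 2079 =-31.33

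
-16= -16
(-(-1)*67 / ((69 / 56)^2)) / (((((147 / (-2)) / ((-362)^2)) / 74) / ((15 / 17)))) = -415818337280 / 80937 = -5137555.60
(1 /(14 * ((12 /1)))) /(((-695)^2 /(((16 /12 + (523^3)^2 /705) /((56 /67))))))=1371149898674660543 /3203730936000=427985.35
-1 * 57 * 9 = -513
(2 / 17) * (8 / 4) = 4 / 17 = 0.24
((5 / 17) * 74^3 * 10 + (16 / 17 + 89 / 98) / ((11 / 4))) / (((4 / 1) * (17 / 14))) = 321199793 / 1309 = 245377.99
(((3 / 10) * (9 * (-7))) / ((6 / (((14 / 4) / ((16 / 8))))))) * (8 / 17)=-441 / 170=-2.59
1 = 1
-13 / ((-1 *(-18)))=-13 / 18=-0.72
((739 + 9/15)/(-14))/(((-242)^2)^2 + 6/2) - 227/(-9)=27249300959914/1080368761185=25.22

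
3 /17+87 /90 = 1.14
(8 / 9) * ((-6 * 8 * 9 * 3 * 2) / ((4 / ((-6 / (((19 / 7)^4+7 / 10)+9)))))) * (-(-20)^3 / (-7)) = -94832640000 / 1536107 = -61735.70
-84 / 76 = -21 / 19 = -1.11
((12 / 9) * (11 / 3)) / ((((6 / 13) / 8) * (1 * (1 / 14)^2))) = 448448 / 27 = 16609.19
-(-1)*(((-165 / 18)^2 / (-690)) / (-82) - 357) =-145432627 / 407376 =-357.00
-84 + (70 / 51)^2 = -213584 / 2601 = -82.12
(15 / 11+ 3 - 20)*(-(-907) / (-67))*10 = 2116.74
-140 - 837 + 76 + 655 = -246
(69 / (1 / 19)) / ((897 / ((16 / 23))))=304 / 299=1.02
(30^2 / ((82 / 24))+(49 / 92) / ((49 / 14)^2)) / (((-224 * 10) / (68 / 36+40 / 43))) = -0.33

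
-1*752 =-752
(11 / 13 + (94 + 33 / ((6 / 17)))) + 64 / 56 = 34487 / 182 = 189.49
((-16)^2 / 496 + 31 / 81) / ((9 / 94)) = 212158 / 22599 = 9.39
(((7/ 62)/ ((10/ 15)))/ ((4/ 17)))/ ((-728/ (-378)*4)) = 9639/ 103168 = 0.09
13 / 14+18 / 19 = 499 / 266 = 1.88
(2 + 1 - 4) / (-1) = 1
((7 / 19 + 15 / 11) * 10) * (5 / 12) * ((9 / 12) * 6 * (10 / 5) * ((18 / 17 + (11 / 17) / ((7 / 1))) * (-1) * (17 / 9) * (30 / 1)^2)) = -185977500 / 1463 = -127120.64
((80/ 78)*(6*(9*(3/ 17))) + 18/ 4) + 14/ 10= 34639/ 2210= 15.67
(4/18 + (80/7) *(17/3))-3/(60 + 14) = 302767/4662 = 64.94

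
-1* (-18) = 18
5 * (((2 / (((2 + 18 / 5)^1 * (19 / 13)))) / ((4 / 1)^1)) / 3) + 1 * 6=19477 / 3192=6.10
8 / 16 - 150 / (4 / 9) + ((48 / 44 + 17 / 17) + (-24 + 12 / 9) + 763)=13379 / 33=405.42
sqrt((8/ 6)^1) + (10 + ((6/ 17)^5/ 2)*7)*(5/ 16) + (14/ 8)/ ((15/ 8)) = 2*sqrt(3)/ 3 + 692490959/ 170382840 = 5.22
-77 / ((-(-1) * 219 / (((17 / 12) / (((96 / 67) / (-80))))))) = 438515 / 15768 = 27.81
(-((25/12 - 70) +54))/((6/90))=835/4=208.75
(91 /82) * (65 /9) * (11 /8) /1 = 65065 /5904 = 11.02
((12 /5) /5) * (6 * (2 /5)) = 144 /125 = 1.15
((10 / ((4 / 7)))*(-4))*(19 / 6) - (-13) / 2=-1291 / 6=-215.17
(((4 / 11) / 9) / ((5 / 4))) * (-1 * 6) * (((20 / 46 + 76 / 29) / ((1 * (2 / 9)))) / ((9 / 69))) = -32608 / 1595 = -20.44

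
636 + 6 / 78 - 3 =8230 / 13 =633.08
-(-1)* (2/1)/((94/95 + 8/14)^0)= 2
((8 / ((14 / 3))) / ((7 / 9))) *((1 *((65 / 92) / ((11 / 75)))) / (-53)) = -131625 / 657041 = -0.20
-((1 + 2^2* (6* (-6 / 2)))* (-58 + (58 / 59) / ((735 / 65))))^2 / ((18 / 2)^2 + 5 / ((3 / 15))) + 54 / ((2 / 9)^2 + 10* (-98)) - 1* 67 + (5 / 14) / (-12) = -6311903025597096689 / 39556129049514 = -159568.27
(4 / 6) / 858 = 1 / 1287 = 0.00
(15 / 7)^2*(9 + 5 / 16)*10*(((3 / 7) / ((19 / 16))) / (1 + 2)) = 51.44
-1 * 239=-239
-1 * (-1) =1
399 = 399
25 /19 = 1.32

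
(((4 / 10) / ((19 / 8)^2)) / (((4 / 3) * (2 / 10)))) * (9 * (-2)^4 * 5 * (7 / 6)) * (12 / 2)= 483840 / 361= 1340.28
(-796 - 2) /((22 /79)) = -31521 /11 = -2865.55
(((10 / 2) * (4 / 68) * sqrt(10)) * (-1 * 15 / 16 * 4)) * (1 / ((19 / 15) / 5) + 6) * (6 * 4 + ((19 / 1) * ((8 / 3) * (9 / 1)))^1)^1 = -1701000 * sqrt(10) / 323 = -16653.36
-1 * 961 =-961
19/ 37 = 0.51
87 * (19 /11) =1653 /11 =150.27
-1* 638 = -638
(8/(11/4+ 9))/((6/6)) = 32/47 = 0.68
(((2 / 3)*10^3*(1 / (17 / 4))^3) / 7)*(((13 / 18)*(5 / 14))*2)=4160000 / 6499899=0.64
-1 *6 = -6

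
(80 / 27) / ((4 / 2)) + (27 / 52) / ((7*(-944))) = 13743911 / 9277632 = 1.48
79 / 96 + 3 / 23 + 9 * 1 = 21977 / 2208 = 9.95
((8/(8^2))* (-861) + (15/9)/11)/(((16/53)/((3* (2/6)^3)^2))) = -1503769/342144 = -4.40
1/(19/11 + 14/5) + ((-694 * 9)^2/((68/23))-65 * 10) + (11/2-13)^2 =223414629497/16932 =13194816.29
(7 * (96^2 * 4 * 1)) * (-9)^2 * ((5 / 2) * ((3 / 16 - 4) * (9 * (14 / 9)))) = -2789095680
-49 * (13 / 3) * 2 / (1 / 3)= -1274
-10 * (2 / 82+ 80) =-32810 / 41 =-800.24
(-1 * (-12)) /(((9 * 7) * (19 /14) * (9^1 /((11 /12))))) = 22 /1539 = 0.01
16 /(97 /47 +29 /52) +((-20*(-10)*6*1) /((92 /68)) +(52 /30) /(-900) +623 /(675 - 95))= 51584116042331 /57691831500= 894.13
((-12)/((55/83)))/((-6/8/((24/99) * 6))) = 21248/605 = 35.12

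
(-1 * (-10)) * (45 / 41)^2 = 20250 / 1681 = 12.05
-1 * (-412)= 412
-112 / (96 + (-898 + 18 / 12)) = 224 / 1601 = 0.14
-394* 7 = -2758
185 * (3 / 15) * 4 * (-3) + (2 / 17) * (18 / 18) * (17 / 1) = -442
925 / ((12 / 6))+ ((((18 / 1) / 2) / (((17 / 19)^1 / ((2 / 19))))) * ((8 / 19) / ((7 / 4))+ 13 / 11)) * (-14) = 3136693 / 7106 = 441.41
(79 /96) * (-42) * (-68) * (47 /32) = 441847 /128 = 3451.93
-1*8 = -8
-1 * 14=-14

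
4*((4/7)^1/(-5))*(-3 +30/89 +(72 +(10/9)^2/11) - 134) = 16380176/555093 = 29.51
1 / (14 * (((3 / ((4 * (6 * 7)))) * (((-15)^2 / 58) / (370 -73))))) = 7656 / 25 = 306.24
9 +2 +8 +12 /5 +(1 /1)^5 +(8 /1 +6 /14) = 1079 /35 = 30.83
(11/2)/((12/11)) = 121/24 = 5.04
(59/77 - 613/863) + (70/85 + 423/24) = 167230935/9037336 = 18.50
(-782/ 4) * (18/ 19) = -3519/ 19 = -185.21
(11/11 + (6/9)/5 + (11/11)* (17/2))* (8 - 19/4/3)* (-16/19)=-44506/855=-52.05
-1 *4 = -4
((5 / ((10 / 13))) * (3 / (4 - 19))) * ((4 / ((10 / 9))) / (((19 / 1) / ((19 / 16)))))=-117 / 400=-0.29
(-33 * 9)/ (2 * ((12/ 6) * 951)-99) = -99/ 1235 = -0.08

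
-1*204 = -204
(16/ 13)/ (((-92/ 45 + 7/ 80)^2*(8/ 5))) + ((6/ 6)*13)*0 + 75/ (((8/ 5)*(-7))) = -9387940875/ 1445284568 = -6.50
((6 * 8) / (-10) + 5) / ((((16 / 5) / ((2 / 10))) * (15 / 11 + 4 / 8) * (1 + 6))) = 11 / 11480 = 0.00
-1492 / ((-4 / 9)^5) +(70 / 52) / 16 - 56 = 286142513 / 3328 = 85980.32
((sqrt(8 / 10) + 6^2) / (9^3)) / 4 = sqrt(5) / 7290 + 1 / 81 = 0.01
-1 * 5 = -5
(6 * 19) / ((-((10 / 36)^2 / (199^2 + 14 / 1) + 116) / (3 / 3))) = -292643928 / 297778037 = -0.98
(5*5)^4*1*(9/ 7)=3515625/ 7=502232.14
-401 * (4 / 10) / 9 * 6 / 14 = -802 / 105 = -7.64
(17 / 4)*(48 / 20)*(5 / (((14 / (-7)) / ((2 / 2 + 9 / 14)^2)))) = -26979 / 392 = -68.82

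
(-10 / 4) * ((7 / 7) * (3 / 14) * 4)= -15 / 7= -2.14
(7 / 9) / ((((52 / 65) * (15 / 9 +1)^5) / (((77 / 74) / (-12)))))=-24255 / 38797312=-0.00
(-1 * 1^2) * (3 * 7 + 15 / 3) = -26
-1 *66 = -66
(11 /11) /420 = 1 /420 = 0.00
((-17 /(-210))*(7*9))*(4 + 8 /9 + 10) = 1139 /15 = 75.93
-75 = -75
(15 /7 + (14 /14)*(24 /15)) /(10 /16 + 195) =1048 /54775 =0.02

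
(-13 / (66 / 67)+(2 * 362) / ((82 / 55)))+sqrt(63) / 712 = 3 * sqrt(7) / 712+1278349 / 2706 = 472.42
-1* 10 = -10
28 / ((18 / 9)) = 14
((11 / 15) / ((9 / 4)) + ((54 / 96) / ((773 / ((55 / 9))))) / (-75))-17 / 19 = -18046793 / 31723920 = -0.57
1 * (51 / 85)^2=9 / 25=0.36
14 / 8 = 7 / 4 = 1.75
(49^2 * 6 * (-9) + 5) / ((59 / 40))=-5185960 / 59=-87897.63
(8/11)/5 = 8/55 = 0.15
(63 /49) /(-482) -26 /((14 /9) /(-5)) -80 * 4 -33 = -269.43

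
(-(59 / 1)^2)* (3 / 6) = -3481 / 2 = -1740.50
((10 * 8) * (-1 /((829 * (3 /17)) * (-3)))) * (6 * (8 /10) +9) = 6256 /2487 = 2.52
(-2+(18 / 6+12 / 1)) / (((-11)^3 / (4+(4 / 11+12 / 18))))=-2158 / 43923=-0.05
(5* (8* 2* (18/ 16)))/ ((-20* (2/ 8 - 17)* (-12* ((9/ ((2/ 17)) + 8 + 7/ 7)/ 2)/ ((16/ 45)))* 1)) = -32/ 171855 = -0.00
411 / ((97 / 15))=63.56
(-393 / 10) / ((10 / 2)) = -7.86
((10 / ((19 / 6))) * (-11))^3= -287496000 / 6859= -41915.15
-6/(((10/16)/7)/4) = -1344/5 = -268.80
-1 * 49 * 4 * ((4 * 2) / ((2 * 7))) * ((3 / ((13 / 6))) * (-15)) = 30240 / 13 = 2326.15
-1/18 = -0.06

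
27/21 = 9/7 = 1.29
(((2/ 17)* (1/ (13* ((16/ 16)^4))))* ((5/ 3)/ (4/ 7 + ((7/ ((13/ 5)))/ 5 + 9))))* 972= 567/ 391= 1.45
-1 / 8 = -0.12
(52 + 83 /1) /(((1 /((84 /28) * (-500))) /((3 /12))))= -50625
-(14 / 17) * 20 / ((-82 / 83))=11620 / 697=16.67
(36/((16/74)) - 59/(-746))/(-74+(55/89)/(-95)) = -105068594/46679085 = -2.25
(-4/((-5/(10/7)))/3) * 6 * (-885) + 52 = -13796/7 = -1970.86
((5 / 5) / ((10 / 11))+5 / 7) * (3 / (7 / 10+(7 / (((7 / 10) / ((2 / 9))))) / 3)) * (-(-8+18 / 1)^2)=-1028700 / 2723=-377.78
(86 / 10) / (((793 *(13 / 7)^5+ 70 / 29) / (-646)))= -13539080534 / 42699008055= -0.32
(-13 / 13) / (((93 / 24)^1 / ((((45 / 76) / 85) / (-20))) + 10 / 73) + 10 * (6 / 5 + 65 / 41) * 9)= 0.00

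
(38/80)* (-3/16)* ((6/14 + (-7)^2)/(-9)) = 3287/6720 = 0.49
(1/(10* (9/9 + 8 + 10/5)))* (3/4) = 3/440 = 0.01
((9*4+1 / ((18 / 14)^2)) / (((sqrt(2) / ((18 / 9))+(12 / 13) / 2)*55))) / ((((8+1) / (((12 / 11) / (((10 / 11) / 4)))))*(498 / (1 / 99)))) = -123344 / 10652559885+400868*sqrt(2) / 31957679655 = 0.00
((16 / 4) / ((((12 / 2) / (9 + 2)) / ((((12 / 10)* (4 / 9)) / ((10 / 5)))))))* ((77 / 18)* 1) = 3388 / 405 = 8.37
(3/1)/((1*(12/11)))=11/4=2.75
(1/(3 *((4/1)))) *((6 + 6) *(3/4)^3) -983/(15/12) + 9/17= -4272841/5440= -785.45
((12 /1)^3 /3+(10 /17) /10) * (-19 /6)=-186067 /102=-1824.19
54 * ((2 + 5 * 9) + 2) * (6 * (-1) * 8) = -127008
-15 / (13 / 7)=-105 / 13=-8.08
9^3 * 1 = 729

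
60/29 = 2.07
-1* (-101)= 101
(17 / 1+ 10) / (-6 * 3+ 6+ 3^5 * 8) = 9 / 644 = 0.01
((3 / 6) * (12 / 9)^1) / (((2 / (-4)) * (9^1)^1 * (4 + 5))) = -4 / 243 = -0.02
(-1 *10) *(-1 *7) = 70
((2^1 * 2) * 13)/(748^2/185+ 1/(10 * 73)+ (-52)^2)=1404520/154722661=0.01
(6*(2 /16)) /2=3 /8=0.38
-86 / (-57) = 86 / 57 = 1.51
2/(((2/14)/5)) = 70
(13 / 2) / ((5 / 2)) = 13 / 5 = 2.60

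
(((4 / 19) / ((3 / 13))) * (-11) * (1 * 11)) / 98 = -3146 / 2793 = -1.13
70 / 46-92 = -2081 / 23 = -90.48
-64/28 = -16/7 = -2.29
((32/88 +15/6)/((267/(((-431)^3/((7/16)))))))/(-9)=640503928/2937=218081.01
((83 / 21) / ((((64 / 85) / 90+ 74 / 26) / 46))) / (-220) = -6328335 / 21858914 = -0.29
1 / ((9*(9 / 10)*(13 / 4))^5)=0.00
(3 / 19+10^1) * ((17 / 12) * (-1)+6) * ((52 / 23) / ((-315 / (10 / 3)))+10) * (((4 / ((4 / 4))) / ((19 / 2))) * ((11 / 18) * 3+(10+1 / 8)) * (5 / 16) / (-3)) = -47183834225 / 193692384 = -243.60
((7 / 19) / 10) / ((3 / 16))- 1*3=-799 / 285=-2.80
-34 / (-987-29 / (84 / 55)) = 0.03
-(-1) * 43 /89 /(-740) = -43 /65860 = -0.00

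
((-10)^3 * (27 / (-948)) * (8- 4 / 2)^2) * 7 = 567000 / 79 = 7177.22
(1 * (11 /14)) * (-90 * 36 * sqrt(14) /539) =-1620 * sqrt(14) /343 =-17.67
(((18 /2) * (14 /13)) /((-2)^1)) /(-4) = 63 /52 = 1.21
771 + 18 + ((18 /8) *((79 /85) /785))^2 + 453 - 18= 1224.00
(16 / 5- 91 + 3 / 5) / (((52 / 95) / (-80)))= 165680 / 13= 12744.62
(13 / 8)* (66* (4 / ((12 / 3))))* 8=858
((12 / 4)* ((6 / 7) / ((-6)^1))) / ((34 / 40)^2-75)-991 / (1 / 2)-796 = -577758906 / 207977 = -2777.99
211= 211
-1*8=-8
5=5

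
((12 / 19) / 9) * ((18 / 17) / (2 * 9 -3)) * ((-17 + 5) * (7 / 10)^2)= -1176 / 40375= -0.03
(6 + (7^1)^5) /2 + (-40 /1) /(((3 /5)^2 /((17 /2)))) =7462.06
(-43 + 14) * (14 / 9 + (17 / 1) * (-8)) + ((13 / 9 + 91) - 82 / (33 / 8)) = 43686 / 11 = 3971.45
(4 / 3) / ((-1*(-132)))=1 / 99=0.01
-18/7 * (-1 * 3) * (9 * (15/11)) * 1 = 7290/77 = 94.68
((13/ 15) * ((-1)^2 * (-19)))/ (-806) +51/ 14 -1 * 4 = -1096/ 3255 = -0.34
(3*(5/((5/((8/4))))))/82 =3/41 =0.07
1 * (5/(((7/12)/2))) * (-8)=-960/7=-137.14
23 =23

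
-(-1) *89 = 89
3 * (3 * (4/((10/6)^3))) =972/125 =7.78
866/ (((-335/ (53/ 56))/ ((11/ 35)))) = -252439/ 328300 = -0.77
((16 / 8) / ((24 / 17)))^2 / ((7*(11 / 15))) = 0.39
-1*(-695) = 695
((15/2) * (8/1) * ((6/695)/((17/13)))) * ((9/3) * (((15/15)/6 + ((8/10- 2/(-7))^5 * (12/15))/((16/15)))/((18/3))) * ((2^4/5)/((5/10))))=1021064006976/620545953125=1.65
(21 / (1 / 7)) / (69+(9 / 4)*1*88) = 49 / 89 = 0.55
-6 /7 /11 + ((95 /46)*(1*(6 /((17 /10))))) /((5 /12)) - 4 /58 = 15145472 /873103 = 17.35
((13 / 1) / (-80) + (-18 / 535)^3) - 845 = -2070720902287 / 2450086000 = -845.16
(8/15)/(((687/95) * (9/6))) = 304/6183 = 0.05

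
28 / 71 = 0.39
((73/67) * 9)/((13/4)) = 2628/871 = 3.02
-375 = -375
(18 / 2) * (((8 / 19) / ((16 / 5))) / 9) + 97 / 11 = 3741 / 418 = 8.95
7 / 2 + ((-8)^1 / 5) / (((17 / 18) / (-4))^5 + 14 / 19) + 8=2523900039847 / 270618695650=9.33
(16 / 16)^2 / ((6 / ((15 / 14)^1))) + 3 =89 / 28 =3.18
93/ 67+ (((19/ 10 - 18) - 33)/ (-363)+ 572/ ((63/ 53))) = 2465498347/ 5107410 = 482.73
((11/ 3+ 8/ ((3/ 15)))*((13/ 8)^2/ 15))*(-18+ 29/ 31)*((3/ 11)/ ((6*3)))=-11711531/ 5892480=-1.99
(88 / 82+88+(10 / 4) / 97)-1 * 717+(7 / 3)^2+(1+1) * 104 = -29669291 / 71586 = -414.46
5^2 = 25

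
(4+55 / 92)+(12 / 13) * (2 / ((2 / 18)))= 25371 / 1196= 21.21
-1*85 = -85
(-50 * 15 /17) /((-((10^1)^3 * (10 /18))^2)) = 243 /1700000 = 0.00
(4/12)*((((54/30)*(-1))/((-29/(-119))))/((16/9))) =-3213/2320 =-1.38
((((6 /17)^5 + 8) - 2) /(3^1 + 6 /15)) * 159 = 6778899810 /24137569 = 280.84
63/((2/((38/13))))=1197/13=92.08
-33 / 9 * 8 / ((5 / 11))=-968 / 15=-64.53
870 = 870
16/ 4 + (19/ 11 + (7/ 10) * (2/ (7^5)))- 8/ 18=6278714/ 1188495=5.28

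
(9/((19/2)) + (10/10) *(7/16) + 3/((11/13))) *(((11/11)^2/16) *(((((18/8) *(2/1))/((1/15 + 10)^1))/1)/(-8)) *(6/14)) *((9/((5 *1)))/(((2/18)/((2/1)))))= -0.24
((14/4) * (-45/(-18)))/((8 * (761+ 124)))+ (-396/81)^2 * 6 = 7310399/50976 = 143.41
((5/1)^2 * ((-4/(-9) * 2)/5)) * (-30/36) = -100/27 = -3.70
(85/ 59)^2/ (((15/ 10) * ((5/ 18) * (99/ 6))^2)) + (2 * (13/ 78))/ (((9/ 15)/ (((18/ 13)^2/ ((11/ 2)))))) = 18473496/ 71182969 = 0.26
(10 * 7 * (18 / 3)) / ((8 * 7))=15 / 2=7.50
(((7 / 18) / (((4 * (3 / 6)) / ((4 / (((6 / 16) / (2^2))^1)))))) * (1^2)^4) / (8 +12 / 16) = 128 / 135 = 0.95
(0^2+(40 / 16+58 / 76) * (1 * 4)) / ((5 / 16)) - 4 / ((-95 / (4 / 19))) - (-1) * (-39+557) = 1010398 / 1805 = 559.78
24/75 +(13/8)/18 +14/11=1.68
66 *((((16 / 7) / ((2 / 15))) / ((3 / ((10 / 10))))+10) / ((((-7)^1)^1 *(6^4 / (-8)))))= 1210 / 1323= 0.91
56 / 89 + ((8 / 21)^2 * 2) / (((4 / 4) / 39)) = 156328 / 13083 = 11.95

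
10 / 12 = 5 / 6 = 0.83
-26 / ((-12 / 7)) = 91 / 6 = 15.17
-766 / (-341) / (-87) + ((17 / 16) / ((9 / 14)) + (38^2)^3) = 2143810794057479 / 712008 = 3010936385.63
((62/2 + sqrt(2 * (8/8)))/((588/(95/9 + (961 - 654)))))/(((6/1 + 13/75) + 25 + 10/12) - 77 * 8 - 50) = -1107475/41938659 - 35725 * sqrt(2)/41938659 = -0.03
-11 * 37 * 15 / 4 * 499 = -3046395 / 4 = -761598.75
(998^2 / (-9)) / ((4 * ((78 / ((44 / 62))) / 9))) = -2265.52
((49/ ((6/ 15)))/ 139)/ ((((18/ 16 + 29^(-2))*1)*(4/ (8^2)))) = 13186880/ 1053203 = 12.52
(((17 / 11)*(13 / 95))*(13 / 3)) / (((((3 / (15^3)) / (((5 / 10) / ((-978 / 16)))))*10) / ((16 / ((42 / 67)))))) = -15399280 / 715407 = -21.53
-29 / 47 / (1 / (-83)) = 2407 / 47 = 51.21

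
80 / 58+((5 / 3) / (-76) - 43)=-275341 / 6612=-41.64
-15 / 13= -1.15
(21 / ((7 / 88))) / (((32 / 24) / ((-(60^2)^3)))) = -9237888000000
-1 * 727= -727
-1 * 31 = -31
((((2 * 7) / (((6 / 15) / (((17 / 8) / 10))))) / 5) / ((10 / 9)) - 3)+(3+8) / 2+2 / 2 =3871 / 800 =4.84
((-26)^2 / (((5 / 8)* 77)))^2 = 197.31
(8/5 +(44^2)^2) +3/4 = 74961967/20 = 3748098.35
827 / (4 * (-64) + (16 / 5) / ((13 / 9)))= -53755 / 16496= -3.26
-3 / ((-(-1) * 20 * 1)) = -3 / 20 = -0.15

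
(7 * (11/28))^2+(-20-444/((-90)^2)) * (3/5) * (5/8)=0.04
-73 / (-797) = 73 / 797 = 0.09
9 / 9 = 1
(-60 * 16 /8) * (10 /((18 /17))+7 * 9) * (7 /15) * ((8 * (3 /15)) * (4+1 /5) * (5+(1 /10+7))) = -123702656 /375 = -329873.75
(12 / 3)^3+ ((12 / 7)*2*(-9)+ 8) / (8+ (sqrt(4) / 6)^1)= 2144 / 35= 61.26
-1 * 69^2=-4761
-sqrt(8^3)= -16 * sqrt(2)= -22.63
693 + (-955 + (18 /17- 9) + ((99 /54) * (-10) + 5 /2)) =-29149 /102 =-285.77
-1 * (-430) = 430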